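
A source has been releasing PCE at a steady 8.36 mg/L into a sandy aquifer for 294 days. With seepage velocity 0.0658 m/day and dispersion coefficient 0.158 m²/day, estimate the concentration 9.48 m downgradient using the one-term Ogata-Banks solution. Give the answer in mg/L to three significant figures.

7.08 mg/L

For a continuous step input, C/C₀ ≈ ½·erfc((x−vt)/(2√(Dt))).
vt = 0.0658 × 294 = 19.3452 m and 2√(Dt) = 2√(0.158 × 294) = 13.63 m.
Argument (x−vt)/(2√(Dt)) = (9.48 − 19.3452)/13.63 = -0.7238; ½·erfc(-0.7238) = 0.8470.
C = 8.36 × 0.8470 = 7.08 mg/L.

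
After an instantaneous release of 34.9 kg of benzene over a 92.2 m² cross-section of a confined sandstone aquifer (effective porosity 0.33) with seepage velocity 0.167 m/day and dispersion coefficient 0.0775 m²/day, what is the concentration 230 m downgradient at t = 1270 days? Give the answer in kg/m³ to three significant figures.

0.0144 kg/m³

For an instantaneous plane source, C(x,t) = M/(n_e·A·√(4πDt)) · exp(−(x−vt)²/(4Dt)), with n_e·A the pore (flow) area.
Plume center vt = 0.167 × 1270 = 212.09 m, so the well at 230 m is 17.91 m downgradient of the peak.
√(4πDt) = 35.17 m, giving peak height M/(n_e·A·√(4πDt)) = 34.9/(0.33 × 92.2 × 35.17) = 0.03261 kg/m³.
(x−vt)²/(4Dt) = (17.91)²/(4 × 0.0775 × 1270) = 0.8148; exp(−0.8148) = 0.4427.
C = 0.03261 × 0.4427 = 0.0144 kg/m³.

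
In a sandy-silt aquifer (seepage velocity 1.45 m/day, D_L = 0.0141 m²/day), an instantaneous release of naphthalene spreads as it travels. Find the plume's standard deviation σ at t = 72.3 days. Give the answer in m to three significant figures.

1.43 m

Dispersive spreading gives a Gaussian with σ² = 2Dt; advection only shifts the center.
σ = √(2 × 0.0141 × 72.3) = 1.43 m.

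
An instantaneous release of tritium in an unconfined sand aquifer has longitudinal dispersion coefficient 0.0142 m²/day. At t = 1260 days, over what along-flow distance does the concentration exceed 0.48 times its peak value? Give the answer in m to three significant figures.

The plume is Gaussian with σ = √(2Dt) = √(2 × 0.0142 × 1260) = 5.982 m.
C/C_peak = exp(−Δx²/(2σ²)) = 0.48 ⇒ Δx = σ·√(−2 ln 0.48) = 5.982 × 1.212 = 7.250 m.
Width = 2Δx = 14.5 m.

14.5 m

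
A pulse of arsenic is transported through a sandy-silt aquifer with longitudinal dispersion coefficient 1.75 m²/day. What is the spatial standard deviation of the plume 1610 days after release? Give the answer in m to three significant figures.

Dispersive spreading gives a Gaussian with σ² = 2Dt; advection only shifts the center.
σ = √(2 × 1.75 × 1610) = 75.1 m.

75.1 m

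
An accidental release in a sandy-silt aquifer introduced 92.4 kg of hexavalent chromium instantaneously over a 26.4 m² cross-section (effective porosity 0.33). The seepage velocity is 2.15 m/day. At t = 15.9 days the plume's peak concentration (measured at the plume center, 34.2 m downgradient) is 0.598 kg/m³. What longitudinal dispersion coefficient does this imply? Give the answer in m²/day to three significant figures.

At the plume center C_max = M/(n_e·A·√(4πDt)), so D = M²/(4πt·(n_e·A·C_max)²).
n_e·A·C_max = 0.33 × 26.4 × 0.598 = 5.210 kg/m.
D = 92.4²/(4π × 15.9 × 5.210²) = 1.57 m²/day.

1.57 m²/day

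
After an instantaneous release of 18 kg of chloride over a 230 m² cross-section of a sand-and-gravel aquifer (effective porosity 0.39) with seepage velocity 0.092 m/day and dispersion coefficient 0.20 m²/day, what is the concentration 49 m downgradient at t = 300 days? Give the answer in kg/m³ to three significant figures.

For an instantaneous plane source, C(x,t) = M/(n_e·A·√(4πDt)) · exp(−(x−vt)²/(4Dt)), with n_e·A the pore (flow) area.
Plume center vt = 0.092 × 300 = 27.6 m, so the well at 49 m is 21.4 m downgradient of the peak.
√(4πDt) = 27.46 m, giving peak height M/(n_e·A·√(4πDt)) = 18/(0.39 × 230 × 27.46) = 0.007308 kg/m³.
(x−vt)²/(4Dt) = (21.4)²/(4 × 0.20 × 300) = 1.908; exp(−1.908) = 0.1484.
C = 0.007308 × 0.1484 = 0.00108 kg/m³.

0.00108 kg/m³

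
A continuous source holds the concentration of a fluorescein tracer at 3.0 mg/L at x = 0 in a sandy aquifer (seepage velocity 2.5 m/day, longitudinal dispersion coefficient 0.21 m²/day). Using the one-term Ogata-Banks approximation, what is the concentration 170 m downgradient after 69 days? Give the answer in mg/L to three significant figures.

2.04 mg/L

For a continuous step input, C/C₀ ≈ ½·erfc((x−vt)/(2√(Dt))).
vt = 2.5 × 69 = 172.5 m and 2√(Dt) = 2√(0.21 × 69) = 7.613 m.
Argument (x−vt)/(2√(Dt)) = (170 − 172.5)/7.613 = -0.3284; ½·erfc(-0.3284) = 0.6788.
C = 3.0 × 0.6788 = 2.04 mg/L.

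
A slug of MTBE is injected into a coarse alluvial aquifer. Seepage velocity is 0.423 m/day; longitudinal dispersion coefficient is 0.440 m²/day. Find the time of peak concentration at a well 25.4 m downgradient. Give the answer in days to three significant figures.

57.6 days

For the 1D instantaneous-source solution, setting ∂C/∂t = 0 at fixed x gives v²t² + 2Dt − x² = 0, so t = (√(D² + v²x²) − D)/v².
√(D² + v²x²) = √(0.440² + 0.423² × 25.4²) = 10.75; v² = 0.178929.
t = (10.75 − 0.440)/0.178929 = 57.6 days (vs. the pure-advection estimate x/v = 60.0 d).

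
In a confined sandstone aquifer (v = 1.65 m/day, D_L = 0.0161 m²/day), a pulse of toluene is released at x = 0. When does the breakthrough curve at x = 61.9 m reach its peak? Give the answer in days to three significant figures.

For the 1D instantaneous-source solution, setting ∂C/∂t = 0 at fixed x gives v²t² + 2Dt − x² = 0, so t = (√(D² + v²x²) − D)/v².
√(D² + v²x²) = √(0.0161² + 1.65² × 61.9²) = 102.1; v² = 2.7225.
t = (102.1 − 0.0161)/2.7225 = 37.5 days (vs. the pure-advection estimate x/v = 37.5 d).

37.5 days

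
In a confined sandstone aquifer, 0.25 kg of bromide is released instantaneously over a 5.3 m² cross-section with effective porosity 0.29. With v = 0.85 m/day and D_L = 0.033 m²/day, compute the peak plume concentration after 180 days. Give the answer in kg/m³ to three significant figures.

0.0188 kg/m³

The peak of an instantaneous 1D plume sits at x = vt; there the Gaussian factor is 1 and C_max = M/(n_e·A·√(4πDt)), where n_e·A is the pore area the mass is dissolved in.
√(4πDt) = √(4π × 0.033 × 180) = 8.640 m, so C_max = 0.25/(0.29 × 5.3 × 8.640) = 0.0188 kg/m³.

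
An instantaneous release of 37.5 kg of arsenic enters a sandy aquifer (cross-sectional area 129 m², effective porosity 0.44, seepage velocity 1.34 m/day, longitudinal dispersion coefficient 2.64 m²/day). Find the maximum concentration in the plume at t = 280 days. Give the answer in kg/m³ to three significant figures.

The peak of an instantaneous 1D plume sits at x = vt; there the Gaussian factor is 1 and C_max = M/(n_e·A·√(4πDt)), where n_e·A is the pore area the mass is dissolved in.
√(4πDt) = √(4π × 2.64 × 280) = 96.38 m, so C_max = 37.5/(0.44 × 129 × 96.38) = 0.00685 kg/m³.

0.00685 kg/m³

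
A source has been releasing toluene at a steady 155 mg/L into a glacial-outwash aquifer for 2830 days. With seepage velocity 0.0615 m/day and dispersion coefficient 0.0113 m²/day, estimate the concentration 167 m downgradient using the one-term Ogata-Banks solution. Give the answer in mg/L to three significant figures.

For a continuous step input, C/C₀ ≈ ½·erfc((x−vt)/(2√(Dt))).
vt = 0.0615 × 2830 = 174.045 m and 2√(Dt) = 2√(0.0113 × 2830) = 11.31 m.
Argument (x−vt)/(2√(Dt)) = (167 − 174.045)/11.31 = -0.6229; ½·erfc(-0.6229) = 0.8108.
C = 155 × 0.8108 = 126 mg/L.

126 mg/L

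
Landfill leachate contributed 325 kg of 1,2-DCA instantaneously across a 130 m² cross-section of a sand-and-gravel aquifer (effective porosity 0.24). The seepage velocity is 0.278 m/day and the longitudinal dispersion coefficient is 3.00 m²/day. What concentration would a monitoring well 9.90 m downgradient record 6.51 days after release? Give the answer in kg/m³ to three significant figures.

0.288 kg/m³

For an instantaneous plane source, C(x,t) = M/(n_e·A·√(4πDt)) · exp(−(x−vt)²/(4Dt)), with n_e·A the pore (flow) area.
Plume center vt = 0.278 × 6.51 = 1.80978 m, so the well at 9.90 m is 8.09022 m downgradient of the peak.
√(4πDt) = 15.67 m, giving peak height M/(n_e·A·√(4πDt)) = 325/(0.24 × 130 × 15.67) = 0.6648 kg/m³.
(x−vt)²/(4Dt) = (8.09022)²/(4 × 3.00 × 6.51) = 0.8378; exp(−0.8378) = 0.4327.
C = 0.6648 × 0.4327 = 0.288 kg/m³.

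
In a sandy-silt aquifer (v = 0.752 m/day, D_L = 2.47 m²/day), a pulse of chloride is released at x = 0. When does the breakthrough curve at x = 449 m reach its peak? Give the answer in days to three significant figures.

For the 1D instantaneous-source solution, setting ∂C/∂t = 0 at fixed x gives v²t² + 2Dt − x² = 0, so t = (√(D² + v²x²) − D)/v².
√(D² + v²x²) = √(2.47² + 0.752² × 449²) = 337.7; v² = 0.565504.
t = (337.7 − 2.47)/0.565504 = 593 days (vs. the pure-advection estimate x/v = 597 d).

593 days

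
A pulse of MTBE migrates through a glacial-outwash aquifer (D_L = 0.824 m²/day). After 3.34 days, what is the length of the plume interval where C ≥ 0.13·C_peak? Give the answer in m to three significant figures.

The plume is Gaussian with σ = √(2Dt) = √(2 × 0.824 × 3.34) = 2.346 m.
C/C_peak = exp(−Δx²/(2σ²)) = 0.13 ⇒ Δx = σ·√(−2 ln 0.13) = 2.346 × 2.020 = 4.739 m.
Width = 2Δx = 9.48 m.

9.48 m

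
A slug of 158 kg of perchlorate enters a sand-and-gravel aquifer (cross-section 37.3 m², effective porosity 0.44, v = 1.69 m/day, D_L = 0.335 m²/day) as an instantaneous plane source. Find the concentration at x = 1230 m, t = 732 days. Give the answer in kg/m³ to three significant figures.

0.165 kg/m³

For an instantaneous plane source, C(x,t) = M/(n_e·A·√(4πDt)) · exp(−(x−vt)²/(4Dt)), with n_e·A the pore (flow) area.
Plume center vt = 1.69 × 732 = 1237.08 m, so the well at 1230 m is 7.08 m upgradient of the peak.
√(4πDt) = 55.51 m, giving peak height M/(n_e·A·√(4πDt)) = 158/(0.44 × 37.3 × 55.51) = 0.1734 kg/m³.
(x−vt)²/(4Dt) = (-7.08)²/(4 × 0.335 × 732) = 0.05110; exp(−0.05110) = 0.9502.
C = 0.1734 × 0.9502 = 0.165 kg/m³.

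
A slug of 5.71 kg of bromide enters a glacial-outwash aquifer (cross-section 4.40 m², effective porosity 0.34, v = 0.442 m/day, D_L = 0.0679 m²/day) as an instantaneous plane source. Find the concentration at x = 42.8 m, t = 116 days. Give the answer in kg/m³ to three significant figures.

0.0393 kg/m³

For an instantaneous plane source, C(x,t) = M/(n_e·A·√(4πDt)) · exp(−(x−vt)²/(4Dt)), with n_e·A the pore (flow) area.
Plume center vt = 0.442 × 116 = 51.272 m, so the well at 42.8 m is 8.472 m upgradient of the peak.
√(4πDt) = 9.949 m, giving peak height M/(n_e·A·√(4πDt)) = 5.71/(0.34 × 4.40 × 9.949) = 0.3836 kg/m³.
(x−vt)²/(4Dt) = (-8.472)²/(4 × 0.0679 × 116) = 2.278; exp(−2.278) = 0.1025.
C = 0.3836 × 0.1025 = 0.0393 kg/m³.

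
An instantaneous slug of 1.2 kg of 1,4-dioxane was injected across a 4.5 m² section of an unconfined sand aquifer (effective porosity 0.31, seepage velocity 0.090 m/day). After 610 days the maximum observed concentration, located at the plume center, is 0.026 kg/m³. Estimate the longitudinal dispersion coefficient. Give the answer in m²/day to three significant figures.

At the plume center C_max = M/(n_e·A·√(4πDt)), so D = M²/(4πt·(n_e·A·C_max)²).
n_e·A·C_max = 0.31 × 4.5 × 0.026 = 0.03627 kg/m.
D = 1.2²/(4π × 610 × 0.03627²) = 0.143 m²/day.

0.143 m²/day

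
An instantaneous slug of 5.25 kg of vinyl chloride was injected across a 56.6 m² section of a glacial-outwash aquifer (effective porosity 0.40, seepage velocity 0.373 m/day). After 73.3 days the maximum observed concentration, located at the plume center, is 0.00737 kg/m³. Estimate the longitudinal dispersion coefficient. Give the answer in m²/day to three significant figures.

At the plume center C_max = M/(n_e·A·√(4πDt)), so D = M²/(4πt·(n_e·A·C_max)²).
n_e·A·C_max = 0.40 × 56.6 × 0.00737 = 0.1669 kg/m.
D = 5.25²/(4π × 73.3 × 0.1669²) = 1.07 m²/day.

1.07 m²/day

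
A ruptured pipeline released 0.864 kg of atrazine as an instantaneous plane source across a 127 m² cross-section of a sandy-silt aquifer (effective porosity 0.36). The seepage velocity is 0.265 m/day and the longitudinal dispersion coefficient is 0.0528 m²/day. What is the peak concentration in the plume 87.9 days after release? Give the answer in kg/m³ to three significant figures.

0.00247 kg/m³

The peak of an instantaneous 1D plume sits at x = vt; there the Gaussian factor is 1 and C_max = M/(n_e·A·√(4πDt)), where n_e·A is the pore area the mass is dissolved in.
√(4πDt) = √(4π × 0.0528 × 87.9) = 7.637 m, so C_max = 0.864/(0.36 × 127 × 7.637) = 0.00247 kg/m³.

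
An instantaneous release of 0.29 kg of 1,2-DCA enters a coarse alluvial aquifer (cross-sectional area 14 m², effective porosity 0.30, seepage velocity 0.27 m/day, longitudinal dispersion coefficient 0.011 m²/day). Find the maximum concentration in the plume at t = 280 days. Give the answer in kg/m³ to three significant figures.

The peak of an instantaneous 1D plume sits at x = vt; there the Gaussian factor is 1 and C_max = M/(n_e·A·√(4πDt)), where n_e·A is the pore area the mass is dissolved in.
√(4πDt) = √(4π × 0.011 × 280) = 6.221 m, so C_max = 0.29/(0.30 × 14 × 6.221) = 0.0111 kg/m³.

0.0111 kg/m³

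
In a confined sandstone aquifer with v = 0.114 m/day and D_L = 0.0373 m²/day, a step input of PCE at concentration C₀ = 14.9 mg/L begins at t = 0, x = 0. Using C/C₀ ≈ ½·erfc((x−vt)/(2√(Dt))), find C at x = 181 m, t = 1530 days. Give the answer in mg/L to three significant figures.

For a continuous step input, C/C₀ ≈ ½·erfc((x−vt)/(2√(Dt))).
vt = 0.114 × 1530 = 174.42 m and 2√(Dt) = 2√(0.0373 × 1530) = 15.11 m.
Argument (x−vt)/(2√(Dt)) = (181 − 174.42)/15.11 = 0.4355; ½·erfc(0.4355) = 0.2690.
C = 14.9 × 0.2690 = 4.01 mg/L.

4.01 mg/L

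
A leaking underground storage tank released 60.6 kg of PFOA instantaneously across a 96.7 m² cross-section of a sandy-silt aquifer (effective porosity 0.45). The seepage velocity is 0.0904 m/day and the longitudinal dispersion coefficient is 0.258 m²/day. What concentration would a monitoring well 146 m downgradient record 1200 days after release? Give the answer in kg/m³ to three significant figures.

0.00716 kg/m³

For an instantaneous plane source, C(x,t) = M/(n_e·A·√(4πDt)) · exp(−(x−vt)²/(4Dt)), with n_e·A the pore (flow) area.
Plume center vt = 0.0904 × 1200 = 108.48 m, so the well at 146 m is 37.52 m downgradient of the peak.
√(4πDt) = 62.37 m, giving peak height M/(n_e·A·√(4πDt)) = 60.6/(0.45 × 96.7 × 62.37) = 0.02233 kg/m³.
(x−vt)²/(4Dt) = (37.52)²/(4 × 0.258 × 1200) = 1.137; exp(−1.137) = 0.3208.
C = 0.02233 × 0.3208 = 0.00716 kg/m³.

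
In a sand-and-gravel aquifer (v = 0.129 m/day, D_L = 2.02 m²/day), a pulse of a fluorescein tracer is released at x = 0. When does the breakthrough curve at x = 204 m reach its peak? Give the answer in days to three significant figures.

1460 days

For the 1D instantaneous-source solution, setting ∂C/∂t = 0 at fixed x gives v²t² + 2Dt − x² = 0, so t = (√(D² + v²x²) − D)/v².
√(D² + v²x²) = √(2.02² + 0.129² × 204²) = 26.39; v² = 0.016641.
t = (26.39 − 2.02)/0.016641 = 1460 days (vs. the pure-advection estimate x/v = 1580 d).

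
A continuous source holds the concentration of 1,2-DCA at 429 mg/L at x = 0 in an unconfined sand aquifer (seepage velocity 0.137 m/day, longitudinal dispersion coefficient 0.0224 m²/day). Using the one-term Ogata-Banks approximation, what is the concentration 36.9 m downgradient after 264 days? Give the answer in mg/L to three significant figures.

For a continuous step input, C/C₀ ≈ ½·erfc((x−vt)/(2√(Dt))).
vt = 0.137 × 264 = 36.168 m and 2√(Dt) = 2√(0.0224 × 264) = 4.864 m.
Argument (x−vt)/(2√(Dt)) = (36.9 − 36.168)/4.864 = 0.1505; ½·erfc(0.1505) = 0.4157.
C = 429 × 0.4157 = 178 mg/L.

178 mg/L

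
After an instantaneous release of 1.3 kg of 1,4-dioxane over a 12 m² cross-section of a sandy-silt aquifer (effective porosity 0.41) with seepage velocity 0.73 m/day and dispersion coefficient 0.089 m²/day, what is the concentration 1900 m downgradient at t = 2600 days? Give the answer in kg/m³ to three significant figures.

For an instantaneous plane source, C(x,t) = M/(n_e·A·√(4πDt)) · exp(−(x−vt)²/(4Dt)), with n_e·A the pore (flow) area.
Plume center vt = 0.73 × 2600 = 1898 m, so the well at 1900 m is 2 m downgradient of the peak.
√(4πDt) = 53.92 m, giving peak height M/(n_e·A·√(4πDt)) = 1.3/(0.41 × 12 × 53.92) = 0.004900 kg/m³.
(x−vt)²/(4Dt) = (2)²/(4 × 0.089 × 2600) = 0.004322; exp(−0.004322) = 0.9957.
C = 0.004900 × 0.9957 = 0.00488 kg/m³.

0.00488 kg/m³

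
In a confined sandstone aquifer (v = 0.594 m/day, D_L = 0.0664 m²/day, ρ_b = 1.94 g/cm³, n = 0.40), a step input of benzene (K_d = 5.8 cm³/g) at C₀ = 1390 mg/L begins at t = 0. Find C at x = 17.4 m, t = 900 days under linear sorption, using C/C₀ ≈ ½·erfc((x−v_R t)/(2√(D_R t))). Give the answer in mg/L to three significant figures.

Retardation factor R = 1 + ρ_b·K_d/n = 1 + 1.94 × 5.8/0.40 = 29.13.
Sorption retards both mechanisms: v_R = v/R = 0.02039 m/day, D_R = D/R = 0.002279 m²/day.
v_R·t = 0.02039 × 900 = 18.351 m; 2√(D_R t) = 2.864 m; argument = (17.4 − 18.351)/2.864 = -0.3321.
C = C₀ × ½·erfc(-0.3321) = 1390 × 0.6807 = 946 mg/L.

946 mg/L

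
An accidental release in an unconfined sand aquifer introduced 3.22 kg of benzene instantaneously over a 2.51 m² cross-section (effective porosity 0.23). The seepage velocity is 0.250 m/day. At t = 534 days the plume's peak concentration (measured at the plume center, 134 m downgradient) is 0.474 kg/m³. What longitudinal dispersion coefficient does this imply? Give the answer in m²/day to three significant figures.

0.0206 m²/day

At the plume center C_max = M/(n_e·A·√(4πDt)), so D = M²/(4πt·(n_e·A·C_max)²).
n_e·A·C_max = 0.23 × 2.51 × 0.474 = 0.2736 kg/m.
D = 3.22²/(4π × 534 × 0.2736²) = 0.0206 m²/day.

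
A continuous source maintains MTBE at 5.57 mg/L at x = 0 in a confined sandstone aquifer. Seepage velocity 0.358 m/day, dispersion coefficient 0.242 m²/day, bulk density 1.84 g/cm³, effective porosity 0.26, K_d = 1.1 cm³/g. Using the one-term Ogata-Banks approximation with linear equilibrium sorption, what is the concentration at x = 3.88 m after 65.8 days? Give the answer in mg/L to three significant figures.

1.47 mg/L

Retardation factor R = 1 + ρ_b·K_d/n = 1 + 1.84 × 1.1/0.26 = 8.785.
Sorption retards both mechanisms: v_R = v/R = 0.04075 m/day, D_R = D/R = 0.02755 m²/day.
v_R·t = 0.04075 × 65.8 = 2.68135 m; 2√(D_R t) = 2.693 m; argument = (3.88 − 2.68135)/2.693 = 0.4451.
C = C₀ × ½·erfc(0.4451) = 5.57 × 0.2645 = 1.47 mg/L.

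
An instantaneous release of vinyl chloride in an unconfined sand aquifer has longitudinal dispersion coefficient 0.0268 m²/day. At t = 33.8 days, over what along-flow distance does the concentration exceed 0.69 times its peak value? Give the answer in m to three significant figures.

2.32 m

The plume is Gaussian with σ = √(2Dt) = √(2 × 0.0268 × 33.8) = 1.346 m.
C/C_peak = exp(−Δx²/(2σ²)) = 0.69 ⇒ Δx = σ·√(−2 ln 0.69) = 1.346 × 0.8615 = 1.160 m.
Width = 2Δx = 2.32 m.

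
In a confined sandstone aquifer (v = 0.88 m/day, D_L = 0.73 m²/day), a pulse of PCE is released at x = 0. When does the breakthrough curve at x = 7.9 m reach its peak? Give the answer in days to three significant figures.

For the 1D instantaneous-source solution, setting ∂C/∂t = 0 at fixed x gives v²t² + 2Dt − x² = 0, so t = (√(D² + v²x²) − D)/v².
√(D² + v²x²) = √(0.73² + 0.88² × 7.9²) = 6.990; v² = 0.7744.
t = (6.990 − 0.73)/0.7744 = 8.08 days (vs. the pure-advection estimate x/v = 8.98 d).

8.08 days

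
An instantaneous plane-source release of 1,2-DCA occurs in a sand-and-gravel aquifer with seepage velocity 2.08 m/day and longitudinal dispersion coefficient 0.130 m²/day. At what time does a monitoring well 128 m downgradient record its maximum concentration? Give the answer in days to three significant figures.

61.5 days

For the 1D instantaneous-source solution, setting ∂C/∂t = 0 at fixed x gives v²t² + 2Dt − x² = 0, so t = (√(D² + v²x²) − D)/v².
√(D² + v²x²) = √(0.130² + 2.08² × 128²) = 266.2; v² = 4.3264.
t = (266.2 − 0.130)/4.3264 = 61.5 days (vs. the pure-advection estimate x/v = 61.5 d).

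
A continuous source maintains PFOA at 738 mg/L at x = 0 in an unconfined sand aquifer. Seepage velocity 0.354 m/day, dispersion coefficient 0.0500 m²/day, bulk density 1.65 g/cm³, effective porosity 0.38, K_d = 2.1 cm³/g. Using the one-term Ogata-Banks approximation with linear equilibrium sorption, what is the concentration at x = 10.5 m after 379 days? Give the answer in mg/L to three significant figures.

681 mg/L

Retardation factor R = 1 + ρ_b·K_d/n = 1 + 1.65 × 2.1/0.38 = 10.12.
Sorption retards both mechanisms: v_R = v/R = 0.03498 m/day, D_R = D/R = 0.004941 m²/day.
v_R·t = 0.03498 × 379 = 13.25742 m; 2√(D_R t) = 2.737 m; argument = (10.5 − 13.25742)/2.737 = -1.007.
C = C₀ × ½·erfc(-1.007) = 738 × 0.9228 = 681 mg/L.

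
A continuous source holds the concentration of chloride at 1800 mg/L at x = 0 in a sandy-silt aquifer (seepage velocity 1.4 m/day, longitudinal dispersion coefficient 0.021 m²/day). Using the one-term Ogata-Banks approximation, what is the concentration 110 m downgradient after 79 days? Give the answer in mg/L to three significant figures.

1130 mg/L

For a continuous step input, C/C₀ ≈ ½·erfc((x−vt)/(2√(Dt))).
vt = 1.4 × 79 = 110.6 m and 2√(Dt) = 2√(0.021 × 79) = 2.576 m.
Argument (x−vt)/(2√(Dt)) = (110 − 110.6)/2.576 = -0.2329; ½·erfc(-0.2329) = 0.6291.
C = 1800 × 0.6291 = 1130 mg/L.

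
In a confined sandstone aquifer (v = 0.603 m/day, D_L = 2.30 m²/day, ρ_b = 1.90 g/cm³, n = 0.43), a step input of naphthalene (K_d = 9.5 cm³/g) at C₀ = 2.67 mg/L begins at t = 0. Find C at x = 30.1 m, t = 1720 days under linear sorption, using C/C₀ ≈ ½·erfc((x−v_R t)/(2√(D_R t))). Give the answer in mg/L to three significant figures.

0.881 mg/L

Retardation factor R = 1 + ρ_b·K_d/n = 1 + 1.90 × 9.5/0.43 = 42.98.
Sorption retards both mechanisms: v_R = v/R = 0.01403 m/day, D_R = D/R = 0.05351 m²/day.
v_R·t = 0.01403 × 1720 = 24.1316 m; 2√(D_R t) = 19.19 m; argument = (30.1 − 24.1316)/19.19 = 0.3110.
C = C₀ × ½·erfc(0.3110) = 2.67 × 0.3300 = 0.881 mg/L.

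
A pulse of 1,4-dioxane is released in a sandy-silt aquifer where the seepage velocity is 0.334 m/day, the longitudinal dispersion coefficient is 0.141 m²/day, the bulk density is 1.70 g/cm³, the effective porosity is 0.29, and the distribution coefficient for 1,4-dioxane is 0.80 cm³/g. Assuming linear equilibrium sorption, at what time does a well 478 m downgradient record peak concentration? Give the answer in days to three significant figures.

8140 days

Retardation factor R = 1 + ρ_b·K_d/n = 1 + 1.70 × 0.80/0.29 = 5.690.
Sorption retards both mechanisms: v_R = v/R = 0.05870 m/day, D_R = D/R = 0.02478 m²/day.
Peak time from v_R²t² + 2D_R t − x² = 0: t = (√(D_R² + v_R²x²) − D_R)/v_R².
√(D_R² + v_R²x²) = √(0.02478² + 0.05870² × 478²) = 28.06; v_R² = 0.003446.
t = (28.06 − 0.02478)/0.003446 = 8140 days.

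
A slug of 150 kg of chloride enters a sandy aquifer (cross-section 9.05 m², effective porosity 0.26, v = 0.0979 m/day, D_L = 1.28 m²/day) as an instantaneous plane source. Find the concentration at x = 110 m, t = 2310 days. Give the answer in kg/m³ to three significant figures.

For an instantaneous plane source, C(x,t) = M/(n_e·A·√(4πDt)) · exp(−(x−vt)²/(4Dt)), with n_e·A the pore (flow) area.
Plume center vt = 0.0979 × 2310 = 226.149 m, so the well at 110 m is 116.149 m upgradient of the peak.
√(4πDt) = 192.8 m, giving peak height M/(n_e·A·√(4πDt)) = 150/(0.26 × 9.05 × 192.8) = 0.3306 kg/m³.
(x−vt)²/(4Dt) = (-116.149)²/(4 × 1.28 × 2310) = 1.141; exp(−1.141) = 0.3195.
C = 0.3306 × 0.3195 = 0.106 kg/m³.

0.106 kg/m³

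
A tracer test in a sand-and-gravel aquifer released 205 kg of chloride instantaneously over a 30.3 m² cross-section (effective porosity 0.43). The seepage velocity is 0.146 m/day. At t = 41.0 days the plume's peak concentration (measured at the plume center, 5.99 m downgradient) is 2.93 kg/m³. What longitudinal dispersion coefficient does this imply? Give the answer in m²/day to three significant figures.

At the plume center C_max = M/(n_e·A·√(4πDt)), so D = M²/(4πt·(n_e·A·C_max)²).
n_e·A·C_max = 0.43 × 30.3 × 2.93 = 38.17 kg/m.
D = 205²/(4π × 41.0 × 38.17²) = 0.0560 m²/day.

0.0560 m²/day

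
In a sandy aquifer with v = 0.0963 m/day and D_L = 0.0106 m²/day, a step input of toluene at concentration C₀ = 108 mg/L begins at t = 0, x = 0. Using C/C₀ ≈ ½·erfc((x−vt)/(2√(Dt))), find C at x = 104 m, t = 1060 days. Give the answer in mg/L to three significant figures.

37.0 mg/L

For a continuous step input, C/C₀ ≈ ½·erfc((x−vt)/(2√(Dt))).
vt = 0.0963 × 1060 = 102.078 m and 2√(Dt) = 2√(0.0106 × 1060) = 6.704 m.
Argument (x−vt)/(2√(Dt)) = (104 − 102.078)/6.704 = 0.2867; ½·erfc(0.2867) = 0.3426.
C = 108 × 0.3426 = 37.0 mg/L.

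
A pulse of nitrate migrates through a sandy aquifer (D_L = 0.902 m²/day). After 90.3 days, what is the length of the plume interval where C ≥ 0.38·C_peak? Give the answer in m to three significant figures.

35.5 m

The plume is Gaussian with σ = √(2Dt) = √(2 × 0.902 × 90.3) = 12.76 m.
C/C_peak = exp(−Δx²/(2σ²)) = 0.38 ⇒ Δx = σ·√(−2 ln 0.38) = 12.76 × 1.391 = 17.75 m.
Width = 2Δx = 35.5 m.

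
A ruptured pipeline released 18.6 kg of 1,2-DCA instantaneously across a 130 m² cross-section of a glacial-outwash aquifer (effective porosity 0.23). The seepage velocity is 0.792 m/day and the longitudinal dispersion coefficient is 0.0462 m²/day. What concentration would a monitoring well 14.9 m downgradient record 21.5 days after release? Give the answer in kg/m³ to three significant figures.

For an instantaneous plane source, C(x,t) = M/(n_e·A·√(4πDt)) · exp(−(x−vt)²/(4Dt)), with n_e·A the pore (flow) area.
Plume center vt = 0.792 × 21.5 = 17.028 m, so the well at 14.9 m is 2.128 m upgradient of the peak.
√(4πDt) = 3.533 m, giving peak height M/(n_e·A·√(4πDt)) = 18.6/(0.23 × 130 × 3.533) = 0.1761 kg/m³.
(x−vt)²/(4Dt) = (-2.128)²/(4 × 0.0462 × 21.5) = 1.140; exp(−1.140) = 0.3198.
C = 0.1761 × 0.3198 = 0.0563 kg/m³.

0.0563 kg/m³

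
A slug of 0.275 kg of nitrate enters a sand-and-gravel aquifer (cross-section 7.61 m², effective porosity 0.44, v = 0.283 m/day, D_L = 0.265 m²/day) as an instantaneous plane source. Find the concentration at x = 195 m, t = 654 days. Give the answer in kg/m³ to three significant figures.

For an instantaneous plane source, C(x,t) = M/(n_e·A·√(4πDt)) · exp(−(x−vt)²/(4Dt)), with n_e·A the pore (flow) area.
Plume center vt = 0.283 × 654 = 185.082 m, so the well at 195 m is 9.918 m downgradient of the peak.
√(4πDt) = 46.67 m, giving peak height M/(n_e·A·√(4πDt)) = 0.275/(0.44 × 7.61 × 46.67) = 0.001760 kg/m³.
(x−vt)²/(4Dt) = (9.918)²/(4 × 0.265 × 654) = 0.1419; exp(−0.1419) = 0.8677.
C = 0.001760 × 0.8677 = 0.00153 kg/m³.

0.00153 kg/m³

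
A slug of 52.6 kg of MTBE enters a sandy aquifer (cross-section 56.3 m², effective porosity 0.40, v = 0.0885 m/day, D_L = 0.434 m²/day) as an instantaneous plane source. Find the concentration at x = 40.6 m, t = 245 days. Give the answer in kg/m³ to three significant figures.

0.0275 kg/m³

For an instantaneous plane source, C(x,t) = M/(n_e·A·√(4πDt)) · exp(−(x−vt)²/(4Dt)), with n_e·A the pore (flow) area.
Plume center vt = 0.0885 × 245 = 21.6825 m, so the well at 40.6 m is 18.9175 m downgradient of the peak.
√(4πDt) = 36.55 m, giving peak height M/(n_e·A·√(4πDt)) = 52.6/(0.40 × 56.3 × 36.55) = 0.06390 kg/m³.
(x−vt)²/(4Dt) = (18.9175)²/(4 × 0.434 × 245) = 0.8414; exp(−0.8414) = 0.4311.
C = 0.06390 × 0.4311 = 0.0275 kg/m³.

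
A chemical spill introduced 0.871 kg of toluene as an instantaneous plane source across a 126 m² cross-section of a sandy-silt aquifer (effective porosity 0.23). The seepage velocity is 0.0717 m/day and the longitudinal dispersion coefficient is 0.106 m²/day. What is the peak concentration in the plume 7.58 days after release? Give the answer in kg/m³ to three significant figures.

0.00946 kg/m³

The peak of an instantaneous 1D plume sits at x = vt; there the Gaussian factor is 1 and C_max = M/(n_e·A·√(4πDt)), where n_e·A is the pore area the mass is dissolved in.
√(4πDt) = √(4π × 0.106 × 7.58) = 3.178 m, so C_max = 0.871/(0.23 × 126 × 3.178) = 0.00946 kg/m³.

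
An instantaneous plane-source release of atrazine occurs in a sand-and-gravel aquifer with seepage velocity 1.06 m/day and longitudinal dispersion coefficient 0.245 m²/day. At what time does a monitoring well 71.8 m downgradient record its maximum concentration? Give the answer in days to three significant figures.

67.5 days

For the 1D instantaneous-source solution, setting ∂C/∂t = 0 at fixed x gives v²t² + 2Dt − x² = 0, so t = (√(D² + v²x²) − D)/v².
√(D² + v²x²) = √(0.245² + 1.06² × 71.8²) = 76.11; v² = 1.1236.
t = (76.11 − 0.245)/1.1236 = 67.5 days (vs. the pure-advection estimate x/v = 67.7 d).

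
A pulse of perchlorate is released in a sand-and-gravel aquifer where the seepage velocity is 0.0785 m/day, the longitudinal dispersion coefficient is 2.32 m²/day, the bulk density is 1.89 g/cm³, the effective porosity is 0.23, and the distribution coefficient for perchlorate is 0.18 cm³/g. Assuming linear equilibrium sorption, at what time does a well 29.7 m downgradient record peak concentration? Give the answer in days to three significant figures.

390 days

Retardation factor R = 1 + ρ_b·K_d/n = 1 + 1.89 × 0.18/0.23 = 2.479.
Sorption retards both mechanisms: v_R = v/R = 0.03167 m/day, D_R = D/R = 0.9359 m²/day.
Peak time from v_R²t² + 2D_R t − x² = 0: t = (√(D_R² + v_R²x²) − D_R)/v_R².
√(D_R² + v_R²x²) = √(0.9359² + 0.03167² × 29.7²) = 1.327; v_R² = 0.001003.
t = (1.327 − 0.9359)/0.001003 = 390 days.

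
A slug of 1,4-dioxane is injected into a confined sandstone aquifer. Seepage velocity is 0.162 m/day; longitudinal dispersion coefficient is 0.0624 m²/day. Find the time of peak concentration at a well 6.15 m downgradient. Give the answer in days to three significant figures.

35.7 days

For the 1D instantaneous-source solution, setting ∂C/∂t = 0 at fixed x gives v²t² + 2Dt − x² = 0, so t = (√(D² + v²x²) − D)/v².
√(D² + v²x²) = √(0.0624² + 0.162² × 6.15²) = 0.9983; v² = 0.026244.
t = (0.9983 − 0.0624)/0.026244 = 35.7 days (vs. the pure-advection estimate x/v = 38.0 d).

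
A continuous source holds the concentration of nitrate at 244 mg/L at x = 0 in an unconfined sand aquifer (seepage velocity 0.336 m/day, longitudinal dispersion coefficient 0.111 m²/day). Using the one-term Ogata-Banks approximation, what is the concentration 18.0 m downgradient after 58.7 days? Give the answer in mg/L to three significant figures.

167 mg/L

For a continuous step input, C/C₀ ≈ ½·erfc((x−vt)/(2√(Dt))).
vt = 0.336 × 58.7 = 19.7232 m and 2√(Dt) = 2√(0.111 × 58.7) = 5.105 m.
Argument (x−vt)/(2√(Dt)) = (18.0 − 19.7232)/5.105 = -0.3376; ½·erfc(-0.3376) = 0.6835.
C = 244 × 0.6835 = 167 mg/L.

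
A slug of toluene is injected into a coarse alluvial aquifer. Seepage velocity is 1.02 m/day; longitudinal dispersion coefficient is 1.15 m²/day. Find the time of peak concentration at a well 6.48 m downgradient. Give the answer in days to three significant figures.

5.34 days

For the 1D instantaneous-source solution, setting ∂C/∂t = 0 at fixed x gives v²t² + 2Dt − x² = 0, so t = (√(D² + v²x²) − D)/v².
√(D² + v²x²) = √(1.15² + 1.02² × 6.48²) = 6.709; v² = 1.0404.
t = (6.709 − 1.15)/1.0404 = 5.34 days (vs. the pure-advection estimate x/v = 6.35 d).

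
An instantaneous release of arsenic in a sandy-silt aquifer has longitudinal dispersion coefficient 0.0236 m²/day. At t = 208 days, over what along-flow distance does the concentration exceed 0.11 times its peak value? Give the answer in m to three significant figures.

13.2 m

The plume is Gaussian with σ = √(2Dt) = √(2 × 0.0236 × 208) = 3.133 m.
C/C_peak = exp(−Δx²/(2σ²)) = 0.11 ⇒ Δx = σ·√(−2 ln 0.11) = 3.133 × 2.101 = 6.582 m.
Width = 2Δx = 13.2 m.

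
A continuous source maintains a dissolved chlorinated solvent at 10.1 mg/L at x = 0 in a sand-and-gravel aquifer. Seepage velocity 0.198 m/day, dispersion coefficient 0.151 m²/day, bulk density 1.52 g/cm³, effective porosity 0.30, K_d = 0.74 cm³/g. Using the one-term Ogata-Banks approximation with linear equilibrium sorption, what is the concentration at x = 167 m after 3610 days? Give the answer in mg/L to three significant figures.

1.39 mg/L

Retardation factor R = 1 + ρ_b·K_d/n = 1 + 1.52 × 0.74/0.30 = 4.749.
Sorption retards both mechanisms: v_R = v/R = 0.04169 m/day, D_R = D/R = 0.03180 m²/day.
v_R·t = 0.04169 × 3610 = 150.5009 m; 2√(D_R t) = 21.43 m; argument = (167 − 150.5009)/21.43 = 0.7699.
C = C₀ × ½·erfc(0.7699) = 10.1 × 0.1381 = 1.39 mg/L.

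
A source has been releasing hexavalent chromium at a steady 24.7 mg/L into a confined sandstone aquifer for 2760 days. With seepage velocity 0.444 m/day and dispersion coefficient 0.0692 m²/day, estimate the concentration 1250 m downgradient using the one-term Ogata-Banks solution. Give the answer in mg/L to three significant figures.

For a continuous step input, C/C₀ ≈ ½·erfc((x−vt)/(2√(Dt))).
vt = 0.444 × 2760 = 1225.44 m and 2√(Dt) = 2√(0.0692 × 2760) = 27.64 m.
Argument (x−vt)/(2√(Dt)) = (1250 − 1225.44)/27.64 = 0.8886; ½·erfc(0.8886) = 0.1044.
C = 24.7 × 0.1044 = 2.58 mg/L.

2.58 mg/L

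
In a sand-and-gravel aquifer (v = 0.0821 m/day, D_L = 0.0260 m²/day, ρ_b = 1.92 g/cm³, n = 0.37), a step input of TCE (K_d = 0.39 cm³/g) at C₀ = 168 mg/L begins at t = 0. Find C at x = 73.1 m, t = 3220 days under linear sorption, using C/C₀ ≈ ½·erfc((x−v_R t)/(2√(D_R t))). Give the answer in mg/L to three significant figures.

Retardation factor R = 1 + ρ_b·K_d/n = 1 + 1.92 × 0.39/0.37 = 3.024.
Sorption retards both mechanisms: v_R = v/R = 0.02715 m/day, D_R = D/R = 0.008598 m²/day.
v_R·t = 0.02715 × 3220 = 87.423 m; 2√(D_R t) = 10.52 m; argument = (73.1 − 87.423)/10.52 = -1.362.
C = C₀ × ½·erfc(-1.362) = 168 × 0.9730 = 163 mg/L.

163 mg/L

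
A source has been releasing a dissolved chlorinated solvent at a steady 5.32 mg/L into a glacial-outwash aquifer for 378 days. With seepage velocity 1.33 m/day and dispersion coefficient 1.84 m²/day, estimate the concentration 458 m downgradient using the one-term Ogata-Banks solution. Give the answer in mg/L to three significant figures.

For a continuous step input, C/C₀ ≈ ½·erfc((x−vt)/(2√(Dt))).
vt = 1.33 × 378 = 502.74 m and 2√(Dt) = 2√(1.84 × 378) = 52.75 m.
Argument (x−vt)/(2√(Dt)) = (458 − 502.74)/52.75 = -0.8482; ½·erfc(-0.8482) = 0.8848.
C = 5.32 × 0.8848 = 4.71 mg/L.

4.71 mg/L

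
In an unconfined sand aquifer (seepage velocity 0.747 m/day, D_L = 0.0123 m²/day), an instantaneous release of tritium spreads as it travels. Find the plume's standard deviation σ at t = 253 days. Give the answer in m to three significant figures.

Dispersive spreading gives a Gaussian with σ² = 2Dt; advection only shifts the center.
σ = √(2 × 0.0123 × 253) = 2.49 m.

2.49 m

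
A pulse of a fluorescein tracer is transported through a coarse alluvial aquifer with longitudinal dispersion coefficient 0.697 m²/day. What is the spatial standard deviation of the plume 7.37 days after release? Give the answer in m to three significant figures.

Dispersive spreading gives a Gaussian with σ² = 2Dt; advection only shifts the center.
σ = √(2 × 0.697 × 7.37) = 3.21 m.

3.21 m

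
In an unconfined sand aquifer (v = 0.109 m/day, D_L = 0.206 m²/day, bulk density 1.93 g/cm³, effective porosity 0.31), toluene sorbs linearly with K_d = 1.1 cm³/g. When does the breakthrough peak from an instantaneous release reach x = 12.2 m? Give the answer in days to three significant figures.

Retardation factor R = 1 + ρ_b·K_d/n = 1 + 1.93 × 1.1/0.31 = 7.848.
Sorption retards both mechanisms: v_R = v/R = 0.01389 m/day, D_R = D/R = 0.02625 m²/day.
Peak time from v_R²t² + 2D_R t − x² = 0: t = (√(D_R² + v_R²x²) − D_R)/v_R².
√(D_R² + v_R²x²) = √(0.02625² + 0.01389² × 12.2²) = 0.1715; v_R² = 0.0001929.
t = (0.1715 − 0.02625)/0.0001929 = 753 days.

753 days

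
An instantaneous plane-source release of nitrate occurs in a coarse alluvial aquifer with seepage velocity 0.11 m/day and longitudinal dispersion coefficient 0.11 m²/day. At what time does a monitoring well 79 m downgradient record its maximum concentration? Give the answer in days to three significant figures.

709 days

For the 1D instantaneous-source solution, setting ∂C/∂t = 0 at fixed x gives v²t² + 2Dt − x² = 0, so t = (√(D² + v²x²) − D)/v².
√(D² + v²x²) = √(0.11² + 0.11² × 79²) = 8.691; v² = 0.0121.
t = (8.691 − 0.11)/0.0121 = 709 days (vs. the pure-advection estimate x/v = 718 d).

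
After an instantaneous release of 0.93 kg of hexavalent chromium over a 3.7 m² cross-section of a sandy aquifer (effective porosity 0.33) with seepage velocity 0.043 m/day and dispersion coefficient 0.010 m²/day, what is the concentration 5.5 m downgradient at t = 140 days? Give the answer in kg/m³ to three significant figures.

For an instantaneous plane source, C(x,t) = M/(n_e·A·√(4πDt)) · exp(−(x−vt)²/(4Dt)), with n_e·A the pore (flow) area.
Plume center vt = 0.043 × 140 = 6.02 m, so the well at 5.5 m is 0.52 m upgradient of the peak.
√(4πDt) = 4.194 m, giving peak height M/(n_e·A·√(4πDt)) = 0.93/(0.33 × 3.7 × 4.194) = 0.1816 kg/m³.
(x−vt)²/(4Dt) = (-0.52)²/(4 × 0.010 × 140) = 0.04829; exp(−0.04829) = 0.9529.
C = 0.1816 × 0.9529 = 0.173 kg/m³.

0.173 kg/m³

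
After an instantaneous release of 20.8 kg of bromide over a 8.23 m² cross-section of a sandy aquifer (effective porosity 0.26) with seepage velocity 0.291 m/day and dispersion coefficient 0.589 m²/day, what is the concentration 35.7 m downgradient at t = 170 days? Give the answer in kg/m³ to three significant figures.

For an instantaneous plane source, C(x,t) = M/(n_e·A·√(4πDt)) · exp(−(x−vt)²/(4Dt)), with n_e·A the pore (flow) area.
Plume center vt = 0.291 × 170 = 49.47 m, so the well at 35.7 m is 13.77 m upgradient of the peak.
√(4πDt) = 35.47 m, giving peak height M/(n_e·A·√(4πDt)) = 20.8/(0.26 × 8.23 × 35.47) = 0.2740 kg/m³.
(x−vt)²/(4Dt) = (-13.77)²/(4 × 0.589 × 170) = 0.4734; exp(−0.4734) = 0.6229.
C = 0.2740 × 0.6229 = 0.171 kg/m³.

0.171 kg/m³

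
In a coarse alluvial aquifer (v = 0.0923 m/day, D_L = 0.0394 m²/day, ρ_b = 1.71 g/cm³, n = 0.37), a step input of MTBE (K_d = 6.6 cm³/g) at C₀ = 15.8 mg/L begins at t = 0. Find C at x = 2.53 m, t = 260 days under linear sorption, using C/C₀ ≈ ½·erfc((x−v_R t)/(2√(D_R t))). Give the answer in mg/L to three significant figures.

Retardation factor R = 1 + ρ_b·K_d/n = 1 + 1.71 × 6.6/0.37 = 31.50.
Sorption retards both mechanisms: v_R = v/R = 0.002930 m/day, D_R = D/R = 0.001251 m²/day.
v_R·t = 0.002930 × 260 = 0.7618 m; 2√(D_R t) = 1.141 m; argument = (2.53 − 0.7618)/1.141 = 1.550.
C = C₀ × ½·erfc(1.550) = 15.8 × 0.01419 = 0.224 mg/L.

0.224 mg/L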